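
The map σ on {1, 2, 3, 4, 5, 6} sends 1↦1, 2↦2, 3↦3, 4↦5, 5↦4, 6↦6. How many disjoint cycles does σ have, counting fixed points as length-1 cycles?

5

Cycle decomposition: (1) (2) (3) (4 5) (6).
5 cycles.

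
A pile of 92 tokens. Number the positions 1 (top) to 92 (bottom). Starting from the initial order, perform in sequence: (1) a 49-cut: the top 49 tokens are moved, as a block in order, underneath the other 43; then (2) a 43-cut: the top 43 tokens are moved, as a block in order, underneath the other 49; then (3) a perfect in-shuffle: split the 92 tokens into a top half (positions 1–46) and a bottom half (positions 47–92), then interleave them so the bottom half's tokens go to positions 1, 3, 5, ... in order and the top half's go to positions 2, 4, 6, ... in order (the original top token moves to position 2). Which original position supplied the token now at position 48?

24

Undo the operations in reverse order, starting from position 48:
  undo op 3 (in-shuffle, from top half): 48 ← 24
  undo op 2 (cut 43): 24 ← 67
  undo op 1 (cut 49): 67 ← 24
So the token at position 48 came from original position 24.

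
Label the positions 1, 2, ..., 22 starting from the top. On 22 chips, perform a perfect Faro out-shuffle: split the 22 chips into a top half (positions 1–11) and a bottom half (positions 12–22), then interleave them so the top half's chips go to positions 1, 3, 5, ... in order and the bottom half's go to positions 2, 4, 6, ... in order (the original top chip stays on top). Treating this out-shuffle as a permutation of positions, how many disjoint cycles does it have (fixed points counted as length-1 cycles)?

7

Trace each unvisited position around until it returns:
(1) (2 3 5 9 17 12) (4 7 13) (6 11 21 20 18 14) (8 15) (10 19 16) (22)
7 cycles in total.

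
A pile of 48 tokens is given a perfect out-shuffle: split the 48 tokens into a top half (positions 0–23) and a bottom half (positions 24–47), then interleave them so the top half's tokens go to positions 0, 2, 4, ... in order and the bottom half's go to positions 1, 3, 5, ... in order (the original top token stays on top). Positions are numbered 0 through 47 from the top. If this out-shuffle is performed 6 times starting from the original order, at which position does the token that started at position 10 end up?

Track the token's position through each out-shuffle:
10 → 20 → 40 → 33 → 19 → 38 → 29

29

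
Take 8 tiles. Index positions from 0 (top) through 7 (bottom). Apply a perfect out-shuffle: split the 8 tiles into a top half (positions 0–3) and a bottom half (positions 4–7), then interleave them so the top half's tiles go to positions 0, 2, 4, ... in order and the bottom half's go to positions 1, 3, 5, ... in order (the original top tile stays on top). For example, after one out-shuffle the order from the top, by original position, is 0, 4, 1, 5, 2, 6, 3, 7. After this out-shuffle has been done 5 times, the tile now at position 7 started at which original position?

Work backwards from position 7, undoing one out-shuffle at a time:
7 ← 7 ← 7 ← 7 ← 7 ← 7
So the tile now at position 7 started at position 7.

7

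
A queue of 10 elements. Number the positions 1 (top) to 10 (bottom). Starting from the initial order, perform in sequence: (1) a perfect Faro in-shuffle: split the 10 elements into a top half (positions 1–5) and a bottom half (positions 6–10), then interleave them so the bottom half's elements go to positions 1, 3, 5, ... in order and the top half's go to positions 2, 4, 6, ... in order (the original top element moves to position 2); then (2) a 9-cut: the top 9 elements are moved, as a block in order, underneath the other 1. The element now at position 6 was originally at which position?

Undo the operations in reverse order, starting from position 6:
  undo op 2 (cut 9): 6 ← 5
  undo op 1 (in-shuffle, from bottom half): 5 ← 8
So the element at position 6 came from original position 8.

8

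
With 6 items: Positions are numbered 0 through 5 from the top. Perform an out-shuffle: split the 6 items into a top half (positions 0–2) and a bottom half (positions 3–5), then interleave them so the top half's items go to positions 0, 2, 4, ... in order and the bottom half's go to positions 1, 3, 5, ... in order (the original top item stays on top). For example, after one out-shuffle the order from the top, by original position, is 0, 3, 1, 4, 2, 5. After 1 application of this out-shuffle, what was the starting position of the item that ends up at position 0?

0

Work backwards from position 0, undoing one out-shuffle at a time:
0 ← 0
So the item now at position 0 started at position 0.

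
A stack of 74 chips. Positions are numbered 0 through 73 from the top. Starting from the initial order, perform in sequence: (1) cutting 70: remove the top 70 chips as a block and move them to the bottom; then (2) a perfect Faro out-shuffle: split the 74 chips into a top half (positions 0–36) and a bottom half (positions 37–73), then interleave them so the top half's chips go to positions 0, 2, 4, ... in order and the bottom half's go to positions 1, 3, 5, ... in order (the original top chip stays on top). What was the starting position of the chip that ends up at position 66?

Undo the operations in reverse order, starting from position 66:
  undo op 2 (out-shuffle, from top half): 66 ← 33
  undo op 1 (cut 70): 33 ← 29
So the chip at position 66 came from original position 29.

29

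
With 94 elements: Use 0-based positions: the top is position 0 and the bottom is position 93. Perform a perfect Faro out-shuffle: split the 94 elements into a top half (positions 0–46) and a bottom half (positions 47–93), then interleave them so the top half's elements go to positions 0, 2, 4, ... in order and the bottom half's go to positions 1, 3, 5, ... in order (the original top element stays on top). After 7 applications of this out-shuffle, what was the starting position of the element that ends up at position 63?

Work backwards from position 63, undoing one out-shuffle at a time:
63 ← 78 ← 39 ← 66 ← 33 ← 63 ← 78 ← 39
So the element now at position 63 started at position 39.

39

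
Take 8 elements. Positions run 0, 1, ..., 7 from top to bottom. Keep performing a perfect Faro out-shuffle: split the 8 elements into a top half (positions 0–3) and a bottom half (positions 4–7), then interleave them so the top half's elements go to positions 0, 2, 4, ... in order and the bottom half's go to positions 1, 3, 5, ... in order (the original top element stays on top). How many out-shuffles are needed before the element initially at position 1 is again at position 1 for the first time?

Follow position 1 under repeated out-shuffles:
1 → 2 → 4 → 1
It first returns after 3 out-shuffles.

3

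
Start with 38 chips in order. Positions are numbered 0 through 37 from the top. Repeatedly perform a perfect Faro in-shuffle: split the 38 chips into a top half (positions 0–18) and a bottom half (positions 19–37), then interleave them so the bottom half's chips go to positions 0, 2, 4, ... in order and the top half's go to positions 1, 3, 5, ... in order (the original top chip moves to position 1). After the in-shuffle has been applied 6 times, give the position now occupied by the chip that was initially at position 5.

32

Track the chip's position through each in-shuffle:
5 → 11 → 23 → 8 → 17 → 35 → 32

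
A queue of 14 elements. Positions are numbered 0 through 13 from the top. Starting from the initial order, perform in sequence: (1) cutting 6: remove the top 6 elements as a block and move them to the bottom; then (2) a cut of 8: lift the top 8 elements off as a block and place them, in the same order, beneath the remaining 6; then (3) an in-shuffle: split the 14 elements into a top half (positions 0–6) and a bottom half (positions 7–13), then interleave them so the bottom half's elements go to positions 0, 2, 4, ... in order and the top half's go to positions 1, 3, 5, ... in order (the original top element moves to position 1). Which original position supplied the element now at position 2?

8

Undo the operations in reverse order, starting from position 2:
  undo op 3 (in-shuffle, from bottom half): 2 ← 8
  undo op 2 (cut 8): 8 ← 2
  undo op 1 (cut 6): 2 ← 8
So the element at position 2 came from original position 8.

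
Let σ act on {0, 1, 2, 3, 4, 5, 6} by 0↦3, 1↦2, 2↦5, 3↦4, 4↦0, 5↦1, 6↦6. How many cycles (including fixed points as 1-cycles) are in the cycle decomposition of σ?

3

Cycle decomposition: (0 3 4) (1 2 5) (6).
3 cycles.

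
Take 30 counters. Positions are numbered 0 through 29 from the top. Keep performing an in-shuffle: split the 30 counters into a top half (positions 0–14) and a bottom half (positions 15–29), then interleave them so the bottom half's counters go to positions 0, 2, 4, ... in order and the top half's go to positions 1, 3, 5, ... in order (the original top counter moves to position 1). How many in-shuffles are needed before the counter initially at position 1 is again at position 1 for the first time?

5

Follow position 1 under repeated in-shuffles:
1 → 3 → 7 → 15 → 0 → 1
It first returns after 5 in-shuffles.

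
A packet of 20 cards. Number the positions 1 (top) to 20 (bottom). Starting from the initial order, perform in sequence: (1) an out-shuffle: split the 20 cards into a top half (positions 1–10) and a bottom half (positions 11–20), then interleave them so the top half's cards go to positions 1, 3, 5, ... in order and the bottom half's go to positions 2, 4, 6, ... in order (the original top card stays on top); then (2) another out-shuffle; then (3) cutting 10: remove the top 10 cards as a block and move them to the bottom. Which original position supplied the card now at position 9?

15

Undo the operations in reverse order, starting from position 9:
  undo op 3 (cut 10): 9 ← 19
  undo op 2 (out-shuffle, from top half): 19 ← 10
  undo op 1 (out-shuffle, from bottom half): 10 ← 15
So the card at position 9 came from original position 15.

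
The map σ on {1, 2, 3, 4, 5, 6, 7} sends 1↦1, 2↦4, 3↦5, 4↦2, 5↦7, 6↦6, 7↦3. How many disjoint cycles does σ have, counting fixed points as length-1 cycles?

4

Cycle decomposition: (1) (2 4) (3 5 7) (6).
4 cycles.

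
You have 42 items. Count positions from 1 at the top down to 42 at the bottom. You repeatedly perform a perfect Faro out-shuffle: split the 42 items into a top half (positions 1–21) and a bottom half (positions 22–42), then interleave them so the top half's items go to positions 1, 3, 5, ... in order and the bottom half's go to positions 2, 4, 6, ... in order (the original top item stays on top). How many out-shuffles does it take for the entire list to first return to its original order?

20

The out-shuffle permutes the 42 positions with cycle lengths [1, 1, 20, 20].
Every item is home exactly when every cycle has completed a whole number of laps, i.e. after lcm(1, 20) = 20 out-shuffles.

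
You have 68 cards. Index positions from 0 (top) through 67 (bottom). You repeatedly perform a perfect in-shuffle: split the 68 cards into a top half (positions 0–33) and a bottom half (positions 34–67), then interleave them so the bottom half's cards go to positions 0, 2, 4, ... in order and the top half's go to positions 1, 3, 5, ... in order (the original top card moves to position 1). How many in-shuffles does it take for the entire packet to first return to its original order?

The in-shuffle permutes the 68 positions with cycle lengths [2, 11, 11, 22, 22].
Every card is home exactly when every cycle has completed a whole number of laps, i.e. after lcm(2, 11, 22) = 22 in-shuffles.

22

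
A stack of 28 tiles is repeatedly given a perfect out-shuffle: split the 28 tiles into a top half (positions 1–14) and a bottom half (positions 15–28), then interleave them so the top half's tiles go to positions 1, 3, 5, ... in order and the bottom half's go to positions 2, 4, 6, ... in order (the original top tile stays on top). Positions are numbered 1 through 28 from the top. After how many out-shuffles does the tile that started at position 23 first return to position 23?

18

Follow position 23 under repeated out-shuffles:
23 → 18 → 8 → 15 → 2 → 3 → 5 → 9 → 17 → 6 → 11 → 21 → 14 → 27 → 26 → 24 → 20 → 12 → 23
It first returns after 18 out-shuffles.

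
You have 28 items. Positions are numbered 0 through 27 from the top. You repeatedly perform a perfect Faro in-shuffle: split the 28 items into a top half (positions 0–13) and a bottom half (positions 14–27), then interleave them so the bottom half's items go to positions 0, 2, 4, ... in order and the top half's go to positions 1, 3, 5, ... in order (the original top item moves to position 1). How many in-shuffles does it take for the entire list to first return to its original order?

28

The in-shuffle permutes the 28 positions with cycle lengths [28].
Every item is home exactly when every cycle has completed a whole number of laps, i.e. after lcm(28) = 28 in-shuffles.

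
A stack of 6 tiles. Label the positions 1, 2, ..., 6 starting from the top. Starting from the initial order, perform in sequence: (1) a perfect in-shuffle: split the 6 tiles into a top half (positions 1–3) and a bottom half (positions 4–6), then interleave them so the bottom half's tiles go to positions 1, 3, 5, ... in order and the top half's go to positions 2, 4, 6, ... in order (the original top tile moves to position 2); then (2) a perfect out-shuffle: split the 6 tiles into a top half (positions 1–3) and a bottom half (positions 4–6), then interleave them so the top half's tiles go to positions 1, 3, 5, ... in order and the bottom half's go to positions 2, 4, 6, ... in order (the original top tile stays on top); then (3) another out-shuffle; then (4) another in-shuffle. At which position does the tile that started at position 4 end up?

Track the tile from position 4 forward through each operation:
  after op 1 (in-shuffle): 4 → 1
  after op 2 (out-shuffle): 1 → 1
  after op 3 (out-shuffle): 1 → 1
  after op 4 (in-shuffle): 1 → 2

2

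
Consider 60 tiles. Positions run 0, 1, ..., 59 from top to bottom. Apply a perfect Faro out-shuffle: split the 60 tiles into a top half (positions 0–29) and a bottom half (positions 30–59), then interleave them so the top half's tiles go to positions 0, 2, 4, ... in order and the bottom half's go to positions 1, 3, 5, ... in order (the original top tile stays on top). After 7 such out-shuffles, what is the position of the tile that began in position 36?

6

Track the tile's position through each out-shuffle:
36 → 13 → 26 → 52 → 45 → 31 → 3 → 6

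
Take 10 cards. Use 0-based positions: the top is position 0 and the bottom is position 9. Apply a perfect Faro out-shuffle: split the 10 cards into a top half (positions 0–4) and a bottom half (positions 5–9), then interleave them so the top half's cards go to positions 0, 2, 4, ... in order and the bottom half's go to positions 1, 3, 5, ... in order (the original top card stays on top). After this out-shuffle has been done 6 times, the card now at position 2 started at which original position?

2

Work backwards from position 2, undoing one out-shuffle at a time:
2 ← 1 ← 5 ← 7 ← 8 ← 4 ← 2
So the card now at position 2 started at position 2.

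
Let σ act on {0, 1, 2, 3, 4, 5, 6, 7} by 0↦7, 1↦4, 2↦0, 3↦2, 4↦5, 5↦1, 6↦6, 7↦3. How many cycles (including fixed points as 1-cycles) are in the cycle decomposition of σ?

3

Cycle decomposition: (0 7 3 2) (1 4 5) (6).
3 cycles.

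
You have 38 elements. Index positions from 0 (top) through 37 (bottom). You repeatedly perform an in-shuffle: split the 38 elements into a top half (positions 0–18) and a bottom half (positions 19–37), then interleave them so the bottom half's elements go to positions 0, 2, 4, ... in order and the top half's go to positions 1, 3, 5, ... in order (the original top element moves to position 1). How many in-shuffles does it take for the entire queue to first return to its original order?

The in-shuffle permutes the 38 positions with cycle lengths [2, 12, 12, 12].
Every element is home exactly when every cycle has completed a whole number of laps, i.e. after lcm(2, 12) = 12 in-shuffles.

12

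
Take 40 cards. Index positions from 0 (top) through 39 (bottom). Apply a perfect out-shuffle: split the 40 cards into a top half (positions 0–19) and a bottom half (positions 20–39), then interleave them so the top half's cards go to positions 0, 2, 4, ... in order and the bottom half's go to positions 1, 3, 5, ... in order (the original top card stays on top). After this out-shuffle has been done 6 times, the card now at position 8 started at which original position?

Work backwards from position 8, undoing one out-shuffle at a time:
8 ← 4 ← 2 ← 1 ← 20 ← 10 ← 5
So the card now at position 8 started at position 5.

5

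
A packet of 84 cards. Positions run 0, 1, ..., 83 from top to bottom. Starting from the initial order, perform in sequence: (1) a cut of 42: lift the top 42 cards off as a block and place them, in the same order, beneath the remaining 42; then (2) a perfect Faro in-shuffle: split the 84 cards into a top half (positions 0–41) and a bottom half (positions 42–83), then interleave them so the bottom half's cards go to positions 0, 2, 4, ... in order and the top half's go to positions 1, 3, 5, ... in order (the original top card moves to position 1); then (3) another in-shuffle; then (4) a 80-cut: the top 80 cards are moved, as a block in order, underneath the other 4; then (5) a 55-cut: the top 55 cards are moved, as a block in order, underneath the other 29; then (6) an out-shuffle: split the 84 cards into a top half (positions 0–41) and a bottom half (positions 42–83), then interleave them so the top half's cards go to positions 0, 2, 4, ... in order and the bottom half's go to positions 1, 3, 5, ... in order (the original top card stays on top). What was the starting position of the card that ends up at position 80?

43

Undo the operations in reverse order, starting from position 80:
  undo op 6 (out-shuffle, from top half): 80 ← 40
  undo op 5 (cut 55): 40 ← 11
  undo op 4 (cut 80): 11 ← 7
  undo op 3 (in-shuffle, from top half): 7 ← 3
  undo op 2 (in-shuffle, from top half): 3 ← 1
  undo op 1 (cut 42): 1 ← 43
So the card at position 80 came from original position 43.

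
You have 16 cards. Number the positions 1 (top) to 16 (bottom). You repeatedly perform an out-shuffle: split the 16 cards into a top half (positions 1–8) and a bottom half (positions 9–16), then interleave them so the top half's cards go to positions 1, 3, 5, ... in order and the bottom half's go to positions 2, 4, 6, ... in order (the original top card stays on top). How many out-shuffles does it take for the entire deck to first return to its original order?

4

The out-shuffle permutes the 16 positions with cycle lengths [1, 1, 2, 4, 4, 4].
Every card is home exactly when every cycle has completed a whole number of laps, i.e. after lcm(1, 2, 4) = 4 out-shuffles.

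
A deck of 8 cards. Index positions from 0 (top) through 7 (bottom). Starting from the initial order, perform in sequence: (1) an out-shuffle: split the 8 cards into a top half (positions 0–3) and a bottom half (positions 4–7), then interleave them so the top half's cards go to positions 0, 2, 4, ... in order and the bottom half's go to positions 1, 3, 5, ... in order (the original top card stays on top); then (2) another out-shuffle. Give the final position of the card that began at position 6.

3

Track the card from position 6 forward through each operation:
  after op 1 (out-shuffle): 6 → 5
  after op 2 (out-shuffle): 5 → 3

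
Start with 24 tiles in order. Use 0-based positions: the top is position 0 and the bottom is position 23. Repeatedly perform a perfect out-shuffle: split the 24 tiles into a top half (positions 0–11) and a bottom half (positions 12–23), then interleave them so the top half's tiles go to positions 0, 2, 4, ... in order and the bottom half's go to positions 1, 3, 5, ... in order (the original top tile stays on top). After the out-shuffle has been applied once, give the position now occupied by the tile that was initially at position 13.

Track the tile's position through each out-shuffle:
13 → 3

3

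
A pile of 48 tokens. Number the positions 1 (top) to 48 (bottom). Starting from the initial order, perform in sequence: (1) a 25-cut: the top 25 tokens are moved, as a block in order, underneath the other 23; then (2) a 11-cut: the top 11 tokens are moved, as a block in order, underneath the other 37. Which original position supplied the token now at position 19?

7

Undo the operations in reverse order, starting from position 19:
  undo op 2 (cut 11): 19 ← 30
  undo op 1 (cut 25): 30 ← 7
So the token at position 19 came from original position 7.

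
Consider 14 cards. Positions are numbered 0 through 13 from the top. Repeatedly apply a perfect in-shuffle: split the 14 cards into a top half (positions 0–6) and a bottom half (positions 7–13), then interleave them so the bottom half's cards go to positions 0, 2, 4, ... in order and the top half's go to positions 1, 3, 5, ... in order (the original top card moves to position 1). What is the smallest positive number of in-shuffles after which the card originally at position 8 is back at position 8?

4

Follow position 8 under repeated in-shuffles:
8 → 2 → 5 → 11 → 8
It first returns after 4 in-shuffles.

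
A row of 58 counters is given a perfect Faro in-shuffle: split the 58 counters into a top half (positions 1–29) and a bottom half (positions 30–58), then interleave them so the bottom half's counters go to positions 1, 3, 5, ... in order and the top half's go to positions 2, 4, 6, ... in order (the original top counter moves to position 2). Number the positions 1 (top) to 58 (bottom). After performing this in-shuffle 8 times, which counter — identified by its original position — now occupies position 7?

Work backwards from position 7, undoing one in-shuffle at a time:
7 ← 33 ← 46 ← 23 ← 41 ← 50 ← 25 ← 42 ← 21
So the counter now at position 7 started at position 21.

21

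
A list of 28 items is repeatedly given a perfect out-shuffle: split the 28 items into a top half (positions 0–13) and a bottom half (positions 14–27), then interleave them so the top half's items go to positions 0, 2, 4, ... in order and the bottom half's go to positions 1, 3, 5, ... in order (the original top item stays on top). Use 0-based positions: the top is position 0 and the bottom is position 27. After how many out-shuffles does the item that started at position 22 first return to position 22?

18

Follow position 22 under repeated out-shuffles:
22 → 17 → 7 → 14 → 1 → 2 → 4 → 8 → 16 → 5 → 10 → 20 → 13 → 26 → 25 → 23 → 19 → 11 → 22
It first returns after 18 out-shuffles.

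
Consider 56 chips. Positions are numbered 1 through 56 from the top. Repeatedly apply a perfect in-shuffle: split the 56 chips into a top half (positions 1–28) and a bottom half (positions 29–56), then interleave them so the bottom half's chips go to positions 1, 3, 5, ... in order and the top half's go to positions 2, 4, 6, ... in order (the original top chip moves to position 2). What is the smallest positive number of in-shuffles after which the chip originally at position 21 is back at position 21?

18

Follow position 21 under repeated in-shuffles:
21 → 42 → 27 → 54 → 51 → 45 → 33 → 9 → 18 → 36 → 15 → 30 → 3 → 6 → 12 → 24 → 48 → 39 → 21
It first returns after 18 in-shuffles.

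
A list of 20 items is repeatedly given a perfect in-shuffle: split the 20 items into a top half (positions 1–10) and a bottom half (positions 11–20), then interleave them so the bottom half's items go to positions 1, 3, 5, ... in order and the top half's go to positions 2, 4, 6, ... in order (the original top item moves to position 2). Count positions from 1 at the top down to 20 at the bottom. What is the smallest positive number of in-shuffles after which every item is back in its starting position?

The in-shuffle permutes the 20 positions with cycle lengths [2, 3, 3, 6, 6].
Every item is home exactly when every cycle has completed a whole number of laps, i.e. after lcm(2, 3, 6) = 6 in-shuffles.

6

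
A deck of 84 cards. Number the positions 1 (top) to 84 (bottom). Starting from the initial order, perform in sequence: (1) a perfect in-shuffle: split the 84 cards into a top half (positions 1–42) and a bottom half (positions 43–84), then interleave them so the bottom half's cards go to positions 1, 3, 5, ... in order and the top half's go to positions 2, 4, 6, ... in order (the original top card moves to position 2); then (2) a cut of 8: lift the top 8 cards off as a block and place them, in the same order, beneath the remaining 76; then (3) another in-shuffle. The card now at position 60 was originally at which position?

Undo the operations in reverse order, starting from position 60:
  undo op 3 (in-shuffle, from top half): 60 ← 30
  undo op 2 (cut 8): 30 ← 38
  undo op 1 (in-shuffle, from top half): 38 ← 19
So the card at position 60 came from original position 19.

19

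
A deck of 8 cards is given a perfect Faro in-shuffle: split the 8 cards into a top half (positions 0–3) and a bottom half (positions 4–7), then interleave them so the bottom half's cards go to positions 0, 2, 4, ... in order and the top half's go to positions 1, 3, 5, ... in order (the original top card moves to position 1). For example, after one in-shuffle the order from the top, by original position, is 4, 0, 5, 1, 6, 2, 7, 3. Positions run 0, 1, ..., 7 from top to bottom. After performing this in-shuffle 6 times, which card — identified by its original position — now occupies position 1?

Work backwards from position 1, undoing one in-shuffle at a time:
1 ← 0 ← 4 ← 6 ← 7 ← 3 ← 1
So the card now at position 1 started at position 1.

1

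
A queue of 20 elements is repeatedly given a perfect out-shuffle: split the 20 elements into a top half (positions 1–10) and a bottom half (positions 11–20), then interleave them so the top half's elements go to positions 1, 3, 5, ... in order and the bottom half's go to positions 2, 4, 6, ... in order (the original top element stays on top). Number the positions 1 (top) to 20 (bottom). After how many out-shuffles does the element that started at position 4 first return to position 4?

18

Follow position 4 under repeated out-shuffles:
4 → 7 → 13 → 6 → 11 → 2 → 3 → 5 → 9 → 17 → 14 → 8 → 15 → 10 → 19 → 18 → 16 → 12 → 4
It first returns after 18 out-shuffles.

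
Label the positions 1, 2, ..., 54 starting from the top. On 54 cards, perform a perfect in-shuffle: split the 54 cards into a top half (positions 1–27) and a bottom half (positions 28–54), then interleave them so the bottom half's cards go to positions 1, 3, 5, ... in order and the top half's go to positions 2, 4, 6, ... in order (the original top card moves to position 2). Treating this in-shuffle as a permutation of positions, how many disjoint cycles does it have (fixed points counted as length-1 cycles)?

4

Trace each unvisited position around until it returns:
(1 2 4 8 16 32 ... len 20) (3 6 12 24 48 41 ... len 20) (5 10 20 40 25 50 45 35 15 30) (11 22 44 33)
4 cycles in total.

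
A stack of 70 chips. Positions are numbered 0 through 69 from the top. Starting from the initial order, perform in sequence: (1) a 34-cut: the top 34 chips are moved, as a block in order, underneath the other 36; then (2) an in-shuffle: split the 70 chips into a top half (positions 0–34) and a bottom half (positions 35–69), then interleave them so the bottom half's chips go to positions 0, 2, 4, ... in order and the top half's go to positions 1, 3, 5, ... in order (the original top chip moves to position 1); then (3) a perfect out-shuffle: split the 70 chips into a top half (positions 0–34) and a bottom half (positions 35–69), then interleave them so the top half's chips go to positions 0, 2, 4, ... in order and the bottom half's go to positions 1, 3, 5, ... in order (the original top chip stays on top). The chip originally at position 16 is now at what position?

Track the chip from position 16 forward through each operation:
  after op 1 (cut 34): 16 → 52
  after op 2 (in-shuffle): 52 → 34
  after op 3 (out-shuffle): 34 → 68

68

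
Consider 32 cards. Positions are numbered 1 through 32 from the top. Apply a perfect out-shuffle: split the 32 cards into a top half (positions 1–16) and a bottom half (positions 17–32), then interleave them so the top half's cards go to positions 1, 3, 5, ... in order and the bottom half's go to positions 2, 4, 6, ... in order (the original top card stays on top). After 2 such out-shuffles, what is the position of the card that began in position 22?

23

Track the card's position through each out-shuffle:
22 → 12 → 23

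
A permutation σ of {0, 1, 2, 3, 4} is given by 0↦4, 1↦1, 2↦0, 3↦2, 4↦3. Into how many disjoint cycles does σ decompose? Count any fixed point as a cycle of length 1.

Cycle decomposition: (0 4 3 2) (1).
2 cycles.

2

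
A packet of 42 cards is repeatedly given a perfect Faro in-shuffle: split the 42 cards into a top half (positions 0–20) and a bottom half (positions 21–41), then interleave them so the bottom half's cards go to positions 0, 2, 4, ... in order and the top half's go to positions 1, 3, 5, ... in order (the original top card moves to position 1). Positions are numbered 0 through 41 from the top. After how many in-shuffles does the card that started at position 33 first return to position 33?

Follow position 33 under repeated in-shuffles:
33 → 24 → 6 → 13 → 27 → 12 → 25 → 8 → 17 → 35 → 28 → 14 → 29 → 16 → 33
It first returns after 14 in-shuffles.

14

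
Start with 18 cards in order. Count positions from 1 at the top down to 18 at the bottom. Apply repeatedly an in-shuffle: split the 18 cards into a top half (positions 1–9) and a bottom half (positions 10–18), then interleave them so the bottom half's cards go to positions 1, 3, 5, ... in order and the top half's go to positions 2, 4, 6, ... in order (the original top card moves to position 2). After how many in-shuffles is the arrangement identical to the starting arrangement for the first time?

The in-shuffle permutes the 18 positions with cycle lengths [18].
Every card is home exactly when every cycle has completed a whole number of laps, i.e. after lcm(18) = 18 in-shuffles.

18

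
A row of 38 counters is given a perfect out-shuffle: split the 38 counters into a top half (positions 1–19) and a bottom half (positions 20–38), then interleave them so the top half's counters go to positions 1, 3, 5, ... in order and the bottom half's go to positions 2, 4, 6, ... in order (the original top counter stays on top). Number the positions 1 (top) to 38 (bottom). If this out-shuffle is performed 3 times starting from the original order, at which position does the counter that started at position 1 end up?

1

Position 1 is a fixed point of every out-shuffle, so the counter never moves.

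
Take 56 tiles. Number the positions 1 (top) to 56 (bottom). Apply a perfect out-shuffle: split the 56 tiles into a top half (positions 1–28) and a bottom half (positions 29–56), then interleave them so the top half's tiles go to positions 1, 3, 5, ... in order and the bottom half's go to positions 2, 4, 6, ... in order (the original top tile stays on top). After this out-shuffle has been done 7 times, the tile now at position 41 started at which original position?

46

Work backwards from position 41, undoing one out-shuffle at a time:
41 ← 21 ← 11 ← 6 ← 31 ← 16 ← 36 ← 46
So the tile now at position 41 started at position 46.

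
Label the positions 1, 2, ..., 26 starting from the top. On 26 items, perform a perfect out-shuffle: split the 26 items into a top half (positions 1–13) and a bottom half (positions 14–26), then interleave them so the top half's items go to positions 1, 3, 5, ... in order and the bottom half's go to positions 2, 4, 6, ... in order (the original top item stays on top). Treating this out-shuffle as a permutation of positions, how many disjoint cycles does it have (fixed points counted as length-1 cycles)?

Trace each unvisited position around until it returns:
(1) (2 3 5 9 17 8 ... len 20) (6 11 21 16) (26)
4 cycles in total.

4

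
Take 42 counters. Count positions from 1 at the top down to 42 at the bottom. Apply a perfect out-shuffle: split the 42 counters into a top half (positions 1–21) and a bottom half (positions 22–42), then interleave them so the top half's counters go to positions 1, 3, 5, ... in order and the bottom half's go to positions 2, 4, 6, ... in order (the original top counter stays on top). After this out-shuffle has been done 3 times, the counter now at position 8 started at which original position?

7

Work backwards from position 8, undoing one out-shuffle at a time:
8 ← 25 ← 13 ← 7
So the counter now at position 8 started at position 7.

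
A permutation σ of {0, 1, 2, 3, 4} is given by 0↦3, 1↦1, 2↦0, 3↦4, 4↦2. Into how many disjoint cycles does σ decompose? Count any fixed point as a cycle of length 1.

Cycle decomposition: (0 3 4 2) (1).
2 cycles.

2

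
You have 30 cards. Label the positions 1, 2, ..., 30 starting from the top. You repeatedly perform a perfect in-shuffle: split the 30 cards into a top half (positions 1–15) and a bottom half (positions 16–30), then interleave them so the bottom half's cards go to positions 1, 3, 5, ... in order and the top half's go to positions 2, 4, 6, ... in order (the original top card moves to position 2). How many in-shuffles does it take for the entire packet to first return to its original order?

The in-shuffle permutes the 30 positions with cycle lengths [5, 5, 5, 5, 5, 5].
Every card is home exactly when every cycle has completed a whole number of laps, i.e. after lcm(5) = 5 in-shuffles.

5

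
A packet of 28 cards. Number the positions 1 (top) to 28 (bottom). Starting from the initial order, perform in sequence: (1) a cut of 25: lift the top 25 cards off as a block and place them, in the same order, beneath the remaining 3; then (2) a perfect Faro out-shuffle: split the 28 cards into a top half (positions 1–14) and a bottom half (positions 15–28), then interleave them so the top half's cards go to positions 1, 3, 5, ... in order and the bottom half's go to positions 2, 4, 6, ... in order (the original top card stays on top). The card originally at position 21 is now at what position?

20

Track the card from position 21 forward through each operation:
  after op 1 (cut 25): 21 → 24
  after op 2 (out-shuffle): 24 → 20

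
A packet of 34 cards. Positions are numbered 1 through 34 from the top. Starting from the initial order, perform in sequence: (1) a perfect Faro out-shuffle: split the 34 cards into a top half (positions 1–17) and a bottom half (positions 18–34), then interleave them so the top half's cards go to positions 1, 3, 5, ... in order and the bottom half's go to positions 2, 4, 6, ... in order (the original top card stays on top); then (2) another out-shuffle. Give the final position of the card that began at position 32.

Track the card from position 32 forward through each operation:
  after op 1 (out-shuffle): 32 → 30
  after op 2 (out-shuffle): 30 → 26

26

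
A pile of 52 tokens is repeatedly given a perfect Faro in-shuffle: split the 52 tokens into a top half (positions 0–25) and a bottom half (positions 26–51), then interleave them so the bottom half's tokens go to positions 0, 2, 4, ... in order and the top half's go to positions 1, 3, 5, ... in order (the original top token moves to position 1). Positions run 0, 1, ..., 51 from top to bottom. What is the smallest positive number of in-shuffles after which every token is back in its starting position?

The in-shuffle permutes the 52 positions with cycle lengths [52].
Every token is home exactly when every cycle has completed a whole number of laps, i.e. after lcm(52) = 52 in-shuffles.

52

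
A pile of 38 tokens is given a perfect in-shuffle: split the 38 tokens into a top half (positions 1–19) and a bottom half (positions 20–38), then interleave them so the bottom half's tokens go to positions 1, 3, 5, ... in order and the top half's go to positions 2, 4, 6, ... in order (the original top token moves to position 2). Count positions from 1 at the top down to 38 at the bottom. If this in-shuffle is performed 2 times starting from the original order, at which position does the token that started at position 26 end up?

Track the token's position through each in-shuffle:
26 → 13 → 26

26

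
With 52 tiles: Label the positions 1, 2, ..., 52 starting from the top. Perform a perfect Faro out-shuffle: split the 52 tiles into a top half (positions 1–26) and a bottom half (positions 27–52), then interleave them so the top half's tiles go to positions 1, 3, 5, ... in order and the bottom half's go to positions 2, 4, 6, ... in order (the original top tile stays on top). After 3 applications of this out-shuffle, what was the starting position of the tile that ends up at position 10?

Work backwards from position 10, undoing one out-shuffle at a time:
10 ← 31 ← 16 ← 34
So the tile now at position 10 started at position 34.

34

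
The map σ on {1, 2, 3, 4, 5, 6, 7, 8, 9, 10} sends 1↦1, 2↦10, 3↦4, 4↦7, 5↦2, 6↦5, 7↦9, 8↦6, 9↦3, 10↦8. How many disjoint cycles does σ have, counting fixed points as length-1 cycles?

Cycle decomposition: (1) (2 10 8 6 5) (3 4 7 9).
3 cycles.

3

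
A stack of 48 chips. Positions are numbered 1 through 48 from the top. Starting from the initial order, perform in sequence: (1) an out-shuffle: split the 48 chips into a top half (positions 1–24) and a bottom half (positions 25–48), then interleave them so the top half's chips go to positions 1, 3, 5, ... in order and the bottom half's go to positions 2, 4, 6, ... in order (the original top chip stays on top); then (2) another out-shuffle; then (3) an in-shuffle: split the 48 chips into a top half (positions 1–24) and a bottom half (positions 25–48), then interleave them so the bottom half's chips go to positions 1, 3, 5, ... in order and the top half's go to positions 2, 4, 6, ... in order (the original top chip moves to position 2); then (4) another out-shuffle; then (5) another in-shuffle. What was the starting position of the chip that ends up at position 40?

5

Undo the operations in reverse order, starting from position 40:
  undo op 5 (in-shuffle, from top half): 40 ← 20
  undo op 4 (out-shuffle, from bottom half): 20 ← 34
  undo op 3 (in-shuffle, from top half): 34 ← 17
  undo op 2 (out-shuffle, from top half): 17 ← 9
  undo op 1 (out-shuffle, from top half): 9 ← 5
So the chip at position 40 came from original position 5.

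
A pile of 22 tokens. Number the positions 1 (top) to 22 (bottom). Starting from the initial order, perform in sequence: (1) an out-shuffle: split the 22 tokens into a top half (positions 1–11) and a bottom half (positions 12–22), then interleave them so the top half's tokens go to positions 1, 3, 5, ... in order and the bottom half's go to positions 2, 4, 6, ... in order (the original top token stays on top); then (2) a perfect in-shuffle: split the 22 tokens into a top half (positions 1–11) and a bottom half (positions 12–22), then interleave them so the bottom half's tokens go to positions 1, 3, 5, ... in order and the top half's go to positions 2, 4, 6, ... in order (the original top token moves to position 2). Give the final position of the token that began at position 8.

7

Track the token from position 8 forward through each operation:
  after op 1 (out-shuffle): 8 → 15
  after op 2 (in-shuffle): 15 → 7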